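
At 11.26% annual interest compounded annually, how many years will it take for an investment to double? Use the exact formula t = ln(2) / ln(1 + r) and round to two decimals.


Doubling condition: (1 + r)^t = 2
Take ln of both sides: t × ln(1 + r) = ln(2)
t = ln(2) / ln(1 + r)
t = 0.693147 / 0.106700
t = 6.50

t = ln(2) / ln(1 + r) = 6.50 years


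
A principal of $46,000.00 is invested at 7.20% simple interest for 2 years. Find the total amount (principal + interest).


Total amount formula: A = P(1 + rt) = P + P·r·t
Interest: I = P × r × t = $46,000.00 × 0.072 × 2 = $6,624.00
A = P + I = $46,000.00 + $6,624.00 = $52,624.00

A = P + I = P(1 + rt) = $52,624.00


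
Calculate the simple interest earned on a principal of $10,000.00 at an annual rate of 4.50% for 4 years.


Simple interest formula: I = P × r × t
I = $10,000.00 × 0.045 × 4
I = $1,800.00

I = P × r × t = $1,800.00


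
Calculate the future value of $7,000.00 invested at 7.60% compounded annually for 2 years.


Compound interest formula: A = P(1 + r/n)^(nt)
A = $7,000.00 × (1 + 0.076/1)^(1 × 2)
Growth factor: (1 + 0.076/1)^2 = 1.157776
A = $7,000.00 × 1.157776
A = $8,104.43

A = P(1 + r/n)^(nt) = $8,104.43


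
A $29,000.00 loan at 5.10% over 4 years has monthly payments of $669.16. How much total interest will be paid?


Total paid over the life of the loan = PMT × n.
Total paid = $669.16 × 48 = $32,119.68
Total interest = total paid − principal = $32,119.68 − $29,000.00 = $3,119.68

Total interest = (PMT × n) - PV = $3,119.68


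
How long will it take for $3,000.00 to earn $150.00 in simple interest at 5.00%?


Rearrange the simple interest formula for t:
I = P × r × t  ⇒  t = I / (P × r)
t = $150.00 / ($3,000.00 × 0.05)
t = 1

t = I/(P×r) = 1 year


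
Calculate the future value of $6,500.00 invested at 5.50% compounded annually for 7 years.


Compound interest formula: A = P(1 + r/n)^(nt)
A = $6,500.00 × (1 + 0.055/1)^(1 × 7)
Growth factor: (1 + 0.055/1)^7 = 1.454679
A = $6,500.00 × 1.454679
A = $9,455.41

A = P(1 + r/n)^(nt) = $9,455.41


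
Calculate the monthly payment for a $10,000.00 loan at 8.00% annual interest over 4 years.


Loan payment formula: PMT = PV × r / (1 − (1 + r)^(−n))
Monthly rate r = 0.08/12 ≈ 0.00666667, n = 48 months
Denominator: 1 − (1 + 0.08/12)^(−48) = 0.273079
PMT = $10,000.00 × (0.08/12) / 0.273079
PMT = $244.13 per month

PMT = PV × r / (1-(1+r)^(-n)) = $244.13/month


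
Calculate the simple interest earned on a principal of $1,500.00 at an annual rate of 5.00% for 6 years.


Simple interest formula: I = P × r × t
I = $1,500.00 × 0.05 × 6
I = $450.00

I = P × r × t = $450.00


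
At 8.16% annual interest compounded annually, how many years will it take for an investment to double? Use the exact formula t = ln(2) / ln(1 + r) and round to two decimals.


Doubling condition: (1 + r)^t = 2
Take ln of both sides: t × ln(1 + r) = ln(2)
t = ln(2) / ln(1 + r)
t = 0.693147 / 0.078441
t = 8.84

t = ln(2) / ln(1 + r) = 8.84 years


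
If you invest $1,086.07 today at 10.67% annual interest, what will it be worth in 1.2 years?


Future value formula: FV = PV × (1 + r)^t
FV = $1,086.07 × (1 + 0.1067)^1.2
FV = $1,086.07 × 1.129369
FV = $1,226.57

FV = PV × (1 + r)^t = $1,226.57


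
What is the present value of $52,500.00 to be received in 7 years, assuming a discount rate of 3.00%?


Present value formula: PV = FV / (1 + r)^t
PV = $52,500.00 / (1 + 0.03)^7
PV = $52,500.00 / 1.229874
PV = $42,687.30

PV = FV / (1 + r)^t = $42,687.30


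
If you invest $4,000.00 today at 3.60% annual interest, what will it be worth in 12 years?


Future value formula: FV = PV × (1 + r)^t
FV = $4,000.00 × (1 + 0.036)^12
FV = $4,000.00 × 1.528682
FV = $6,114.73

FV = PV × (1 + r)^t = $6,114.73


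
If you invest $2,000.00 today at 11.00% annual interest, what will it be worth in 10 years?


Future value formula: FV = PV × (1 + r)^t
FV = $2,000.00 × (1 + 0.11)^10
FV = $2,000.00 × 2.839421
FV = $5,678.84

FV = PV × (1 + r)^t = $5,678.84


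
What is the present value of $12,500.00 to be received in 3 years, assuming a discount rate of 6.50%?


Present value formula: PV = FV / (1 + r)^t
PV = $12,500.00 / (1 + 0.065)^3
PV = $12,500.00 / 1.207950
PV = $10,348.11

PV = FV / (1 + r)^t = $10,348.11


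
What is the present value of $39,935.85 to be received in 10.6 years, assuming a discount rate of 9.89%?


Present value formula: PV = FV / (1 + r)^t
PV = $39,935.85 / (1 + 0.0989)^10.6
PV = $39,935.85 / 2.717419
PV = $14,696.24

PV = FV / (1 + r)^t = $14,696.24


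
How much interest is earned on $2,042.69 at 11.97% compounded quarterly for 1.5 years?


Compound interest earned = final amount − principal.
A = P(1 + r/n)^(nt) = $2,042.69 × (1 + 0.1197/4)^(4 × 1.5) = $2,438.01
Interest = A − P = $2,438.01 − $2,042.69 = $395.32

Interest = A - P = $395.32


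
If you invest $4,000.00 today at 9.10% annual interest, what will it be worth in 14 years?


Future value formula: FV = PV × (1 + r)^t
FV = $4,000.00 × (1 + 0.091)^14
FV = $4,000.00 × 3.384905
FV = $13,539.62

FV = PV × (1 + r)^t = $13,539.62


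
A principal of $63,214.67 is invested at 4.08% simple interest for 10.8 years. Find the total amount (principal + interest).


Total amount formula: A = P(1 + rt) = P + P·r·t
Interest: I = P × r × t = $63,214.67 × 0.0408 × 10.8 = $27,854.91
A = P + I = $63,214.67 + $27,854.91 = $91,069.58

A = P + I = P(1 + rt) = $91,069.58


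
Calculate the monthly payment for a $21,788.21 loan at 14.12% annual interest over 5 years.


Loan payment formula: PMT = PV × r / (1 − (1 + r)^(−n))
Monthly rate r = 0.1412/12 ≈ 0.01176667, n = 60 months
Denominator: 1 − (1 + 0.1412/12)^(−60) = 0.504347
PMT = $21,788.21 × (0.1412/12) / 0.504347
PMT = $508.33 per month

PMT = PV × r / (1-(1+r)^(-n)) = $508.33/month


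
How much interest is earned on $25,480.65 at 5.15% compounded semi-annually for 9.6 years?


Compound interest earned = final amount − principal.
A = P(1 + r/n)^(nt) = $25,480.65 × (1 + 0.0515/2)^(2 × 9.6) = $41,515.26
Interest = A − P = $41,515.26 − $25,480.65 = $16,034.61

Interest = A - P = $16,034.61


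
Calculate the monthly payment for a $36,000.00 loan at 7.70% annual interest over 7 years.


Loan payment formula: PMT = PV × r / (1 − (1 + r)^(−n))
Monthly rate r = 0.077/12 ≈ 0.00641667, n = 84 months
Denominator: 1 − (1 + 0.077/12)^(−84) = 0.415663
PMT = $36,000.00 × (0.077/12) / 0.415663
PMT = $555.74 per month

PMT = PV × r / (1-(1+r)^(-n)) = $555.74/month


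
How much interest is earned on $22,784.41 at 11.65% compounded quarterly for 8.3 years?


Compound interest earned = final amount − principal.
A = P(1 + r/n)^(nt) = $22,784.41 × (1 + 0.1165/4)^(4 × 8.3) = $59,098.93
Interest = A − P = $59,098.93 − $22,784.41 = $36,314.52

Interest = A - P = $36,314.52


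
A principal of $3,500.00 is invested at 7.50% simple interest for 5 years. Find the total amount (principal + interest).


Total amount formula: A = P(1 + rt) = P + P·r·t
Interest: I = P × r × t = $3,500.00 × 0.075 × 5 = $1,312.50
A = P + I = $3,500.00 + $1,312.50 = $4,812.50

A = P + I = P(1 + rt) = $4,812.50


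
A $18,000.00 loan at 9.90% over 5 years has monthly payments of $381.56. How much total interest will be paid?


Total paid over the life of the loan = PMT × n.
Total paid = $381.56 × 60 = $22,893.60
Total interest = total paid − principal = $22,893.60 − $18,000.00 = $4,893.60

Total interest = (PMT × n) - PV = $4,893.60


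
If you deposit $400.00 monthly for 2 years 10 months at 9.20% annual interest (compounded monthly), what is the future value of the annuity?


Future value of an ordinary annuity: FV = PMT × ((1 + r)^n − 1) / r
Monthly rate r = 0.092/12 ≈ 0.00766667, n = 34
FV = $400.00 × ((1 + 0.092/12)^34 − 1) / (0.092/12)
FV = $400.00 × 38.674623
FV = $15,469.85

FV = PMT × ((1+r)^n - 1)/r = $15,469.85


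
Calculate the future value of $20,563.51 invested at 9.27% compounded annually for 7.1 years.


Compound interest formula: A = P(1 + r/n)^(nt)
A = $20,563.51 × (1 + 0.0927/1)^(1 × 7.1)
Growth factor: (1 + 0.0927/1)^7.1 = 1.876535
A = $20,563.51 × 1.876535
A = $38,588.15

A = P(1 + r/n)^(nt) = $38,588.15


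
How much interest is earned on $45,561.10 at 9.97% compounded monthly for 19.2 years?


Compound interest earned = final amount − principal.
A = P(1 + r/n)^(nt) = $45,561.10 × (1 + 0.0997/12)^(12 × 19.2) = $306,551.57
Interest = A − P = $306,551.57 − $45,561.10 = $260,990.47

Interest = A - P = $260,990.47


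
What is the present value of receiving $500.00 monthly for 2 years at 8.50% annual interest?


Present value of an ordinary annuity: PV = PMT × (1 − (1 + r)^(−n)) / r
Monthly rate r = 0.085/12 ≈ 0.00708333, n = 24
PV = $500.00 × (1 − (1 + 0.085/12)^(−24)) / (0.085/12)
PV = $500.00 × 21.999453
PV = $10,999.73

PV = PMT × (1-(1+r)^(-n))/r = $10,999.73


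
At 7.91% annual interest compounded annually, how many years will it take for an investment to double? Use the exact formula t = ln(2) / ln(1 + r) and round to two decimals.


Doubling condition: (1 + r)^t = 2
Take ln of both sides: t × ln(1 + r) = ln(2)
t = ln(2) / ln(1 + r)
t = 0.693147 / 0.076127
t = 9.11

t = ln(2) / ln(1 + r) = 9.11 years


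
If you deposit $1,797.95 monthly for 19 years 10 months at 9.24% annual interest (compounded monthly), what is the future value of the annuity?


Future value of an ordinary annuity: FV = PMT × ((1 + r)^n − 1) / r
Monthly rate r = 0.0924/12 = 0.0077, n = 238
FV = $1,797.95 × ((1 + 0.0924/12)^238 − 1) / (0.0924/12)
FV = $1,797.95 × 676.155427
FV = $1,215,693.65

FV = PMT × ((1+r)^n - 1)/r = $1,215,693.65


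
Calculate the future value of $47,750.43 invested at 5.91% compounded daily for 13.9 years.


Compound interest formula: A = P(1 + r/n)^(nt)
A = $47,750.43 × (1 + 0.0591/365)^(365 × 13.9)
Growth factor: (1 + 0.0591/365)^5073.5 = 2.2737342
A = $47,750.43 × 2.2737342
A = $108,571.79

A = P(1 + r/n)^(nt) = $108,571.79


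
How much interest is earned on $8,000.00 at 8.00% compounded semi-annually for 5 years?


Compound interest earned = final amount − principal.
A = P(1 + r/n)^(nt) = $8,000.00 × (1 + 0.08/2)^(2 × 5) = $11,841.95
Interest = A − P = $11,841.95 − $8,000.00 = $3,841.95

Interest = A - P = $3,841.95


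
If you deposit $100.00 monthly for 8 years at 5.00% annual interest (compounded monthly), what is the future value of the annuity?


Future value of an ordinary annuity: FV = PMT × ((1 + r)^n − 1) / r
Monthly rate r = 0.05/12 ≈ 0.00416667, n = 96
FV = $100.00 × ((1 + 0.05/12)^96 − 1) / (0.05/12)
FV = $100.00 × 117.740512
FV = $11,774.05

FV = PMT × ((1+r)^n - 1)/r = $11,774.05


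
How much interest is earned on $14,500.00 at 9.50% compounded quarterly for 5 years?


Compound interest earned = final amount − principal.
A = P(1 + r/n)^(nt) = $14,500.00 × (1 + 0.095/4)^(4 × 5) = $23,187.09
Interest = A − P = $23,187.09 − $14,500.00 = $8,687.09

Interest = A - P = $8,687.09


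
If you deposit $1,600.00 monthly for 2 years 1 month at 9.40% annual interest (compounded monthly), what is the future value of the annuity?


Future value of an ordinary annuity: FV = PMT × ((1 + r)^n − 1) / r
Monthly rate r = 0.094/12 ≈ 0.00783333, n = 25
FV = $1,600.00 × ((1 + 0.094/12)^25 − 1) / (0.094/12)
FV = $1,600.00 × 27.497416
FV = $43,995.87

FV = PMT × ((1+r)^n - 1)/r = $43,995.87


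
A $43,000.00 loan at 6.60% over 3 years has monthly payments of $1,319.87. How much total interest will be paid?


Total paid over the life of the loan = PMT × n.
Total paid = $1,319.87 × 36 = $47,515.32
Total interest = total paid − principal = $47,515.32 − $43,000.00 = $4,515.32

Total interest = (PMT × n) - PV = $4,515.32


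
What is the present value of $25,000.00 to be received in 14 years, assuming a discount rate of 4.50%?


Present value formula: PV = FV / (1 + r)^t
PV = $25,000.00 / (1 + 0.045)^14
PV = $25,000.00 / 1.851945
PV = $13,499.32

PV = FV / (1 + r)^t = $13,499.32


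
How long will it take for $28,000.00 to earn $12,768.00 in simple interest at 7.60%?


Rearrange the simple interest formula for t:
I = P × r × t  ⇒  t = I / (P × r)
t = $12,768.00 / ($28,000.00 × 0.076)
t = 6

t = I/(P×r) = 6 years


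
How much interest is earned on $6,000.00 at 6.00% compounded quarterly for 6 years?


Compound interest earned = final amount − principal.
A = P(1 + r/n)^(nt) = $6,000.00 × (1 + 0.06/4)^(4 × 6) = $8,577.02
Interest = A − P = $8,577.02 − $6,000.00 = $2,577.02

Interest = A - P = $2,577.02


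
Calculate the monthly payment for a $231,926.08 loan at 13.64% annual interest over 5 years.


Loan payment formula: PMT = PV × r / (1 − (1 + r)^(−n))
Monthly rate r = 0.1364/12 ≈ 0.01136667, n = 60 months
Denominator: 1 − (1 + 0.1364/12)^(−60) = 0.492446
PMT = $231,926.08 × (0.1364/12) / 0.492446
PMT = $5,353.33 per month

PMT = PV × r / (1-(1+r)^(-n)) = $5,353.33/month


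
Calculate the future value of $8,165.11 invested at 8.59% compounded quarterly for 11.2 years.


Compound interest formula: A = P(1 + r/n)^(nt)
A = $8,165.11 × (1 + 0.0859/4)^(4 × 11.2)
Growth factor: (1 + 0.0859/4)^44.8 = 2.5906148
A = $8,165.11 × 2.5906148
A = $21,152.65

A = P(1 + r/n)^(nt) = $21,152.65


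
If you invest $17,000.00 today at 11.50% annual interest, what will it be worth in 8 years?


Future value formula: FV = PV × (1 + r)^t
FV = $17,000.00 × (1 + 0.115)^8
FV = $17,000.00 × 2.3889053
FV = $40,611.39

FV = PV × (1 + r)^t = $40,611.39


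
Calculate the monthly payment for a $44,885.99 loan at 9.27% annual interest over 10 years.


Loan payment formula: PMT = PV × r / (1 − (1 + r)^(−n))
Monthly rate r = 0.0927/12 = 0.007725, n = 120 months
Denominator: 1 − (1 + 0.0927/12)^(−120) = 0.602849
PMT = $44,885.99 × (0.0927/12) / 0.602849
PMT = $575.18 per month

PMT = PV × r / (1-(1+r)^(-n)) = $575.18/month


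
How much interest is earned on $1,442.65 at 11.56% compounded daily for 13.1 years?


Compound interest earned = final amount − principal.
A = P(1 + r/n)^(nt) = $1,442.65 × (1 + 0.1156/365)^(365 × 13.1) = $6,557.45
Interest = A − P = $6,557.45 − $1,442.65 = $5,114.80

Interest = A - P = $5,114.80


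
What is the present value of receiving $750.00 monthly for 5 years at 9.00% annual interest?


Present value of an ordinary annuity: PV = PMT × (1 − (1 + r)^(−n)) / r
Monthly rate r = 0.09/12 = 0.0075, n = 60
PV = $750.00 × (1 − (1 + 0.09/12)^(−60)) / (0.09/12)
PV = $750.00 × 48.173374
PV = $36,130.03

PV = PMT × (1-(1+r)^(-n))/r = $36,130.03


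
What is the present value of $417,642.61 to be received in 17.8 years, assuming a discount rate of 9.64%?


Present value formula: PV = FV / (1 + r)^t
PV = $417,642.61 / (1 + 0.0964)^17.8
PV = $417,642.61 / 5.145750
PV = $81,162.63

PV = FV / (1 + r)^t = $81,162.63


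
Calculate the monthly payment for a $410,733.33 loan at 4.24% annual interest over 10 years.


Loan payment formula: PMT = PV × r / (1 − (1 + r)^(−n))
Monthly rate r = 0.0424/12 ≈ 0.00353333, n = 120 months
Denominator: 1 − (1 + 0.0424/12)^(−120) = 0.34508688
PMT = $410,733.33 × (0.0424/12) / 0.34508688
PMT = $4,205.49 per month

PMT = PV × r / (1-(1+r)^(-n)) = $4,205.49/month


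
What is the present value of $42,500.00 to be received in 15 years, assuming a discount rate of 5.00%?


Present value formula: PV = FV / (1 + r)^t
PV = $42,500.00 / (1 + 0.05)^15
PV = $42,500.00 / 2.078928
PV = $20,443.23

PV = FV / (1 + r)^t = $20,443.23


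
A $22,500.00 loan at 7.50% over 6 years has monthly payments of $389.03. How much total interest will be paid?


Total paid over the life of the loan = PMT × n.
Total paid = $389.03 × 72 = $28,010.16
Total interest = total paid − principal = $28,010.16 − $22,500.00 = $5,510.16

Total interest = (PMT × n) - PV = $5,510.16


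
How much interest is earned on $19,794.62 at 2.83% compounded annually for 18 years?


Compound interest earned = final amount − principal.
A = P(1 + r/n)^(nt) = $19,794.62 × (1 + 0.0283/1)^(1 × 18) = $32,711.78
Interest = A − P = $32,711.78 − $19,794.62 = $12,917.16

Interest = A - P = $12,917.16


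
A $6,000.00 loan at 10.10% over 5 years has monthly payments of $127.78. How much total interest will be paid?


Total paid over the life of the loan = PMT × n.
Total paid = $127.78 × 60 = $7,666.80
Total interest = total paid − principal = $7,666.80 − $6,000.00 = $1,666.80

Total interest = (PMT × n) - PV = $1,666.80


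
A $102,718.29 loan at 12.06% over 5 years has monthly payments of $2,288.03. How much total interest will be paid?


Total paid over the life of the loan = PMT × n.
Total paid = $2,288.03 × 60 = $137,281.80
Total interest = total paid − principal = $137,281.80 − $102,718.29 = $34,563.51

Total interest = (PMT × n) - PV = $34,563.51


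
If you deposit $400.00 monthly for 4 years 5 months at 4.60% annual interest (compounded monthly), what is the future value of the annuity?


Future value of an ordinary annuity: FV = PMT × ((1 + r)^n − 1) / r
Monthly rate r = 0.046/12 ≈ 0.00383333, n = 53
FV = $400.00 × ((1 + 0.046/12)^53 − 1) / (0.046/12)
FV = $400.00 × 58.643699
FV = $23,457.48

FV = PMT × ((1+r)^n - 1)/r = $23,457.48


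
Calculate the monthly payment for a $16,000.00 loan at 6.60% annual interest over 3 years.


Loan payment formula: PMT = PV × r / (1 − (1 + r)^(−n))
Monthly rate r = 0.066/12 = 0.0055, n = 36 months
Denominator: 1 − (1 + 0.066/12)^(−36) = 0.179185
PMT = $16,000.00 × (0.066/12) / 0.179185
PMT = $491.11 per month

PMT = PV × r / (1-(1+r)^(-n)) = $491.11/month


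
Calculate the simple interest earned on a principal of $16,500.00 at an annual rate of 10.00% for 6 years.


Simple interest formula: I = P × r × t
I = $16,500.00 × 0.1 × 6
I = $9,900.00

I = P × r × t = $9,900.00


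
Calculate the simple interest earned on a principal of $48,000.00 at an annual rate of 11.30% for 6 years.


Simple interest formula: I = P × r × t
I = $48,000.00 × 0.113 × 6
I = $32,544.00

I = P × r × t = $32,544.00


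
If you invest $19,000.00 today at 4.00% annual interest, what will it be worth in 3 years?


Future value formula: FV = PV × (1 + r)^t
FV = $19,000.00 × (1 + 0.04)^3
FV = $19,000.00 × 1.124864
FV = $21,372.42

FV = PV × (1 + r)^t = $21,372.42


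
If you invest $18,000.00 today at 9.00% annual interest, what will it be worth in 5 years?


Future value formula: FV = PV × (1 + r)^t
FV = $18,000.00 × (1 + 0.09)^5
FV = $18,000.00 × 1.538624
FV = $27,695.23

FV = PV × (1 + r)^t = $27,695.23


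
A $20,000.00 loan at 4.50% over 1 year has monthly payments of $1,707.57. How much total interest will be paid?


Total paid over the life of the loan = PMT × n.
Total paid = $1,707.57 × 12 = $20,490.84
Total interest = total paid − principal = $20,490.84 − $20,000.00 = $490.84

Total interest = (PMT × n) - PV = $490.84


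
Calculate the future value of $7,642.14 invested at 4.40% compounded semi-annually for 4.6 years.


Compound interest formula: A = P(1 + r/n)^(nt)
A = $7,642.14 × (1 + 0.044/2)^(2 × 4.6)
Growth factor: (1 + 0.044/2)^9.2 = 1.221654
A = $7,642.14 × 1.221654
A = $9,336.05

A = P(1 + r/n)^(nt) = $9,336.05


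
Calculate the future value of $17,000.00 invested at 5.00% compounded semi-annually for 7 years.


Compound interest formula: A = P(1 + r/n)^(nt)
A = $17,000.00 × (1 + 0.05/2)^(2 × 7)
Growth factor: (1 + 0.05/2)^14 = 1.4129738
A = $17,000.00 × 1.4129738
A = $24,020.55

A = P(1 + r/n)^(nt) = $24,020.55


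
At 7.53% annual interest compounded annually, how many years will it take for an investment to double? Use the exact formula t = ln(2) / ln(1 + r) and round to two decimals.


Doubling condition: (1 + r)^t = 2
Take ln of both sides: t × ln(1 + r) = ln(2)
t = ln(2) / ln(1 + r)
t = 0.693147 / 0.072600
t = 9.55

t = ln(2) / ln(1 + r) = 9.55 years


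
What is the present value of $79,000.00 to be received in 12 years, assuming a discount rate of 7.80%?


Present value formula: PV = FV / (1 + r)^t
PV = $79,000.00 / (1 + 0.078)^12
PV = $79,000.00 / 2.462777
PV = $32,077.61

PV = FV / (1 + r)^t = $32,077.61


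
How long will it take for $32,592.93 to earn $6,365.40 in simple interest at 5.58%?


Rearrange the simple interest formula for t:
I = P × r × t  ⇒  t = I / (P × r)
t = $6,365.40 / ($32,592.93 × 0.0558)
t = 3.5

t = I/(P×r) = 3.5 years


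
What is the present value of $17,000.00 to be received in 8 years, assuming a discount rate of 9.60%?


Present value formula: PV = FV / (1 + r)^t
PV = $17,000.00 / (1 + 0.096)^8
PV = $17,000.00 / 2.082018
PV = $8,165.16

PV = FV / (1 + r)^t = $8,165.16


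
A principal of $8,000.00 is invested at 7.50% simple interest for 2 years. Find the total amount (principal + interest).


Total amount formula: A = P(1 + rt) = P + P·r·t
Interest: I = P × r × t = $8,000.00 × 0.075 × 2 = $1,200.00
A = P + I = $8,000.00 + $1,200.00 = $9,200.00

A = P + I = P(1 + rt) = $9,200.00


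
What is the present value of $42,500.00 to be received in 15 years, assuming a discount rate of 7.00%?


Present value formula: PV = FV / (1 + r)^t
PV = $42,500.00 / (1 + 0.07)^15
PV = $42,500.00 / 2.7590315
PV = $15,403.96

PV = FV / (1 + r)^t = $15,403.96


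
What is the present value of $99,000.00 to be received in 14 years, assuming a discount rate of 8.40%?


Present value formula: PV = FV / (1 + r)^t
PV = $99,000.00 / (1 + 0.084)^14
PV = $99,000.00 / 3.093214
PV = $32,005.55

PV = FV / (1 + r)^t = $32,005.55


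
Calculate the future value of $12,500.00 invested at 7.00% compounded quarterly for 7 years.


Compound interest formula: A = P(1 + r/n)^(nt)
A = $12,500.00 × (1 + 0.07/4)^(4 × 7)
Growth factor: (1 + 0.07/4)^28 = 1.625413
A = $12,500.00 × 1.625413
A = $20,317.66

A = P(1 + r/n)^(nt) = $20,317.66


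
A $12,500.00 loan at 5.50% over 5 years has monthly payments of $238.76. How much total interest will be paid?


Total paid over the life of the loan = PMT × n.
Total paid = $238.76 × 60 = $14,325.60
Total interest = total paid − principal = $14,325.60 − $12,500.00 = $1,825.60

Total interest = (PMT × n) - PV = $1,825.60


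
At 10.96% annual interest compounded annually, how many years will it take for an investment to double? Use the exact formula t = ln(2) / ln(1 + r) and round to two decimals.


Doubling condition: (1 + r)^t = 2
Take ln of both sides: t × ln(1 + r) = ln(2)
t = ln(2) / ln(1 + r)
t = 0.693147 / 0.104000
t = 6.66

t = ln(2) / ln(1 + r) = 6.66 years


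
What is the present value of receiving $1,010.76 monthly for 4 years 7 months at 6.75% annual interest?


Present value of an ordinary annuity: PV = PMT × (1 − (1 + r)^(−n)) / r
Monthly rate r = 0.0675/12 = 0.005625, n = 55
PV = $1,010.76 × (1 − (1 + 0.0675/12)^(−55)) / (0.0675/12)
PV = $1,010.76 × 47.192537
PV = $47,700.33

PV = PMT × (1-(1+r)^(-n))/r = $47,700.33


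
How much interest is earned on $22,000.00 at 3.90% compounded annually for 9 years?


Compound interest earned = final amount − principal.
A = P(1 + r/n)^(nt) = $22,000.00 × (1 + 0.039/1)^(1 × 9) = $31,042.92
Interest = A − P = $31,042.92 − $22,000.00 = $9,042.92

Interest = A - P = $9,042.92


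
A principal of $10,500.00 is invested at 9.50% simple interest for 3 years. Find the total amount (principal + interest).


Total amount formula: A = P(1 + rt) = P + P·r·t
Interest: I = P × r × t = $10,500.00 × 0.095 × 3 = $2,992.50
A = P + I = $10,500.00 + $2,992.50 = $13,492.50

A = P + I = P(1 + rt) = $13,492.50


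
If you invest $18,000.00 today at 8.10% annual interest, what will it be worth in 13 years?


Future value formula: FV = PV × (1 + r)^t
FV = $18,000.00 × (1 + 0.081)^13
FV = $18,000.00 × 2.752542
FV = $49,545.76

FV = PV × (1 + r)^t = $49,545.76


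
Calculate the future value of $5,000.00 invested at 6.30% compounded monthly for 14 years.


Compound interest formula: A = P(1 + r/n)^(nt)
A = $5,000.00 × (1 + 0.063/12)^(12 × 14)
Growth factor: (1 + 0.063/12)^168 = 2.4101592
A = $5,000.00 × 2.4101592
A = $12,050.80

A = P(1 + r/n)^(nt) = $12,050.80


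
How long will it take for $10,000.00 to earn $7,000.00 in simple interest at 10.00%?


Rearrange the simple interest formula for t:
I = P × r × t  ⇒  t = I / (P × r)
t = $7,000.00 / ($10,000.00 × 0.1)
t = 7

t = I/(P×r) = 7 years


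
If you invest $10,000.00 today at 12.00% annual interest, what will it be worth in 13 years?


Future value formula: FV = PV × (1 + r)^t
FV = $10,000.00 × (1 + 0.12)^13
FV = $10,000.00 × 4.363493
FV = $43,634.93

FV = PV × (1 + r)^t = $43,634.93


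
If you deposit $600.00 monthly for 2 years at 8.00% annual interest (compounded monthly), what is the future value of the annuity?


Future value of an ordinary annuity: FV = PMT × ((1 + r)^n − 1) / r
Monthly rate r = 0.08/12 ≈ 0.00666667, n = 24
FV = $600.00 × ((1 + 0.08/12)^24 − 1) / (0.08/12)
FV = $600.00 × 25.933190
FV = $15,559.91

FV = PMT × ((1+r)^n - 1)/r = $15,559.91


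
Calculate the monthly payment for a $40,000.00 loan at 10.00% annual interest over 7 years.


Loan payment formula: PMT = PV × r / (1 − (1 + r)^(−n))
Monthly rate r = 0.1/12 ≈ 0.00833333, n = 84 months
Denominator: 1 − (1 + 0.1/12)^(−84) = 0.501972
PMT = $40,000.00 × (0.1/12) / 0.501972
PMT = $664.05 per month

PMT = PV × r / (1-(1+r)^(-n)) = $664.05/month


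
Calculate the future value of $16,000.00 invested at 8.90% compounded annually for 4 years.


Compound interest formula: A = P(1 + r/n)^(nt)
A = $16,000.00 × (1 + 0.089/1)^(1 × 4)
Growth factor: (1 + 0.089/1)^4 = 1.406409
A = $16,000.00 × 1.406409
A = $22,502.54

A = P(1 + r/n)^(nt) = $22,502.54


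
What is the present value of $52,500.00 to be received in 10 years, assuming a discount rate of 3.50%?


Present value formula: PV = FV / (1 + r)^t
PV = $52,500.00 / (1 + 0.035)^10
PV = $52,500.00 / 1.4105988
PV = $37,218.24

PV = FV / (1 + r)^t = $37,218.24


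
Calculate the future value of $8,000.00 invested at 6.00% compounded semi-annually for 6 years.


Compound interest formula: A = P(1 + r/n)^(nt)
A = $8,000.00 × (1 + 0.06/2)^(2 × 6)
Growth factor: (1 + 0.06/2)^12 = 1.425761
A = $8,000.00 × 1.425761
A = $11,406.09

A = P(1 + r/n)^(nt) = $11,406.09


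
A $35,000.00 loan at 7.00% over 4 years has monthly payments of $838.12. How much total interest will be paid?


Total paid over the life of the loan = PMT × n.
Total paid = $838.12 × 48 = $40,229.76
Total interest = total paid − principal = $40,229.76 − $35,000.00 = $5,229.76

Total interest = (PMT × n) - PV = $5,229.76


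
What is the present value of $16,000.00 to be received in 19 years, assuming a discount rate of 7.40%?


Present value formula: PV = FV / (1 + r)^t
PV = $16,000.00 / (1 + 0.074)^19
PV = $16,000.00 / 3.882231
PV = $4,121.34

PV = FV / (1 + r)^t = $4,121.34


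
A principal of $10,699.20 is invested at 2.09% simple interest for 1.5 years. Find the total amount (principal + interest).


Total amount formula: A = P(1 + rt) = P + P·r·t
Interest: I = P × r × t = $10,699.20 × 0.0209 × 1.5 = $335.42
A = P + I = $10,699.20 + $335.42 = $11,034.62

A = P + I = P(1 + rt) = $11,034.62


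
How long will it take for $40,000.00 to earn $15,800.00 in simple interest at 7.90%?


Rearrange the simple interest formula for t:
I = P × r × t  ⇒  t = I / (P × r)
t = $15,800.00 / ($40,000.00 × 0.079)
t = 5

t = I/(P×r) = 5 years


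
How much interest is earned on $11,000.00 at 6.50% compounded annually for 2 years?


Compound interest earned = final amount − principal.
A = P(1 + r/n)^(nt) = $11,000.00 × (1 + 0.065/1)^(1 × 2) = $12,476.47
Interest = A − P = $12,476.47 − $11,000.00 = $1,476.47

Interest = A - P = $1,476.47


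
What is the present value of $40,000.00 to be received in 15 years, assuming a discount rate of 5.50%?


Present value formula: PV = FV / (1 + r)^t
PV = $40,000.00 / (1 + 0.055)^15
PV = $40,000.00 / 2.2324765
PV = $17,917.32

PV = FV / (1 + r)^t = $17,917.32


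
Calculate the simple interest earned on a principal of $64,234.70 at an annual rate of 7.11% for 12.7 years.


Simple interest formula: I = P × r × t
I = $64,234.70 × 0.0711 × 12.7
I = $58,002.01

I = P × r × t = $58,002.01


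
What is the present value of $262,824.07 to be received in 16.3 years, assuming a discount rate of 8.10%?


Present value formula: PV = FV / (1 + r)^t
PV = $262,824.07 / (1 + 0.081)^16.3
PV = $262,824.07 / 3.5592526
PV = $73,842.49

PV = FV / (1 + r)^t = $73,842.49


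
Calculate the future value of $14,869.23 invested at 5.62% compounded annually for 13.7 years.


Compound interest formula: A = P(1 + r/n)^(nt)
A = $14,869.23 × (1 + 0.0562/1)^(1 × 13.7)
Growth factor: (1 + 0.0562/1)^13.7 = 2.115059
A = $14,869.23 × 2.115059
A = $31,449.30

A = P(1 + r/n)^(nt) = $31,449.30


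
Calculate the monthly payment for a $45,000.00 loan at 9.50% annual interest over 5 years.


Loan payment formula: PMT = PV × r / (1 − (1 + r)^(−n))
Monthly rate r = 0.095/12 ≈ 0.00791667, n = 60 months
Denominator: 1 − (1 + 0.095/12)^(−60) = 0.376951
PMT = $45,000.00 × (0.095/12) / 0.376951
PMT = $945.08 per month

PMT = PV × r / (1-(1+r)^(-n)) = $945.08/month


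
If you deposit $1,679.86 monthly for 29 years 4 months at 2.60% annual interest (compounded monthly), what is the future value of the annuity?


Future value of an ordinary annuity: FV = PMT × ((1 + r)^n − 1) / r
Monthly rate r = 0.026/12 ≈ 0.00216667, n = 352
FV = $1,679.86 × ((1 + 0.026/12)^352 − 1) / (0.026/12)
FV = $1,679.86 × 527.177435
FV = $885,584.29

FV = PMT × ((1+r)^n - 1)/r = $885,584.29


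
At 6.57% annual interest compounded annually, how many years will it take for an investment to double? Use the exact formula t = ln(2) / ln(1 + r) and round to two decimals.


Doubling condition: (1 + r)^t = 2
Take ln of both sides: t × ln(1 + r) = ln(2)
t = ln(2) / ln(1 + r)
t = 0.693147 / 0.063632
t = 10.89

t = ln(2) / ln(1 + r) = 10.89 years


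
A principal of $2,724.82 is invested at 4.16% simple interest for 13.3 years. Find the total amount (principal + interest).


Total amount formula: A = P(1 + rt) = P + P·r·t
Interest: I = P × r × t = $2,724.82 × 0.0416 × 13.3 = $1,507.59
A = P + I = $2,724.82 + $1,507.59 = $4,232.41

A = P + I = P(1 + rt) = $4,232.41


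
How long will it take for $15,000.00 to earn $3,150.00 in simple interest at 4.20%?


Rearrange the simple interest formula for t:
I = P × r × t  ⇒  t = I / (P × r)
t = $3,150.00 / ($15,000.00 × 0.042)
t = 5

t = I/(P×r) = 5 years


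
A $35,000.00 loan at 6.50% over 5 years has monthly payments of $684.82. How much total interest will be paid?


Total paid over the life of the loan = PMT × n.
Total paid = $684.82 × 60 = $41,089.20
Total interest = total paid − principal = $41,089.20 − $35,000.00 = $6,089.20

Total interest = (PMT × n) - PV = $6,089.20


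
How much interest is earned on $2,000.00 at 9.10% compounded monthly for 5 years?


Compound interest earned = final amount − principal.
A = P(1 + r/n)^(nt) = $2,000.00 × (1 + 0.091/12)^(12 × 5) = $3,146.94
Interest = A − P = $3,146.94 − $2,000.00 = $1,146.94

Interest = A - P = $1,146.94


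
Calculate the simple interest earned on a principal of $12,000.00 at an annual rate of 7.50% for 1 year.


Simple interest formula: I = P × r × t
I = $12,000.00 × 0.075 × 1
I = $900.00

I = P × r × t = $900.00


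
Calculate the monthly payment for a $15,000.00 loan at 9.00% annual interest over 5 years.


Loan payment formula: PMT = PV × r / (1 − (1 + r)^(−n))
Monthly rate r = 0.09/12 = 0.0075, n = 60 months
Denominator: 1 − (1 + 0.09/12)^(−60) = 0.361300
PMT = $15,000.00 × (0.09/12) / 0.361300
PMT = $311.38 per month

PMT = PV × r / (1-(1+r)^(-n)) = $311.38/month


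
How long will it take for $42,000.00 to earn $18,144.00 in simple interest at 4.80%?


Rearrange the simple interest formula for t:
I = P × r × t  ⇒  t = I / (P × r)
t = $18,144.00 / ($42,000.00 × 0.048)
t = 9

t = I/(P×r) = 9 years


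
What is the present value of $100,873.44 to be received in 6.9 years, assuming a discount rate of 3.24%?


Present value formula: PV = FV / (1 + r)^t
PV = $100,873.44 / (1 + 0.0324)^6.9
PV = $100,873.44 / 1.246095
PV = $80,951.64

PV = FV / (1 + r)^t = $80,951.64


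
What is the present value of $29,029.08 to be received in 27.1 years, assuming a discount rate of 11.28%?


Present value formula: PV = FV / (1 + r)^t
PV = $29,029.08 / (1 + 0.1128)^27.1
PV = $29,029.08 / 18.109392
PV = $1,602.98

PV = FV / (1 + r)^t = $1,602.98


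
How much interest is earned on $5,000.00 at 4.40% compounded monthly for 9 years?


Compound interest earned = final amount − principal.
A = P(1 + r/n)^(nt) = $5,000.00 × (1 + 0.044/12)^(12 × 9) = $7,423.97
Interest = A − P = $7,423.97 − $5,000.00 = $2,423.97

Interest = A - P = $2,423.97


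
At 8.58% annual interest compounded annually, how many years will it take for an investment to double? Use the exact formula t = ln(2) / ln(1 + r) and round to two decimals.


Doubling condition: (1 + r)^t = 2
Take ln of both sides: t × ln(1 + r) = ln(2)
t = ln(2) / ln(1 + r)
t = 0.693147 / 0.082317
t = 8.42

t = ln(2) / ln(1 + r) = 8.42 years


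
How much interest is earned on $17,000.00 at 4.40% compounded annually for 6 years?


Compound interest earned = final amount − principal.
A = P(1 + r/n)^(nt) = $17,000.00 × (1 + 0.044/1)^(1 × 6) = $22,011.62
Interest = A − P = $22,011.62 − $17,000.00 = $5,011.62

Interest = A - P = $5,011.62


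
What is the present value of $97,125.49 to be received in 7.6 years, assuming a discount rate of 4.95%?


Present value formula: PV = FV / (1 + r)^t
PV = $97,125.49 / (1 + 0.0495)^7.6
PV = $97,125.49 / 1.44366546
PV = $67,277.01

PV = FV / (1 + r)^t = $67,277.01


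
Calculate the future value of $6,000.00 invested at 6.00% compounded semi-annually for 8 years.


Compound interest formula: A = P(1 + r/n)^(nt)
A = $6,000.00 × (1 + 0.06/2)^(2 × 8)
Growth factor: (1 + 0.06/2)^16 = 1.604706
A = $6,000.00 × 1.604706
A = $9,628.24

A = P(1 + r/n)^(nt) = $9,628.24


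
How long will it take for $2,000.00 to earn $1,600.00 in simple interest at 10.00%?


Rearrange the simple interest formula for t:
I = P × r × t  ⇒  t = I / (P × r)
t = $1,600.00 / ($2,000.00 × 0.1)
t = 8

t = I/(P×r) = 8 years


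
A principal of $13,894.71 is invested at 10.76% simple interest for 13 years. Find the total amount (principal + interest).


Total amount formula: A = P(1 + rt) = P + P·r·t
Interest: I = P × r × t = $13,894.71 × 0.1076 × 13 = $19,435.92
A = P + I = $13,894.71 + $19,435.92 = $33,330.63

A = P + I = P(1 + rt) = $33,330.63


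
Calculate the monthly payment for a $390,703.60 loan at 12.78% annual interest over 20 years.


Loan payment formula: PMT = PV × r / (1 − (1 + r)^(−n))
Monthly rate r = 0.1278/12 = 0.01065, n = 240 months
Denominator: 1 − (1 + 0.1278/12)^(−240) = 0.921329
PMT = $390,703.60 × (0.1278/12) / 0.921329
PMT = $4,516.29 per month

PMT = PV × r / (1-(1+r)^(-n)) = $4,516.29/month


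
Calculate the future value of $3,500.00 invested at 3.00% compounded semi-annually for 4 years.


Compound interest formula: A = P(1 + r/n)^(nt)
A = $3,500.00 × (1 + 0.03/2)^(2 × 4)
Growth factor: (1 + 0.03/2)^8 = 1.1264926
A = $3,500.00 × 1.1264926
A = $3,942.72

A = P(1 + r/n)^(nt) = $3,942.72


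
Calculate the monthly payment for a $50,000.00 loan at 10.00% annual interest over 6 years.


Loan payment formula: PMT = PV × r / (1 − (1 + r)^(−n))
Monthly rate r = 0.1/12 ≈ 0.00833333, n = 72 months
Denominator: 1 − (1 + 0.1/12)^(−72) = 0.449822
PMT = $50,000.00 × (0.1/12) / 0.449822
PMT = $926.29 per month

PMT = PV × r / (1-(1+r)^(-n)) = $926.29/month


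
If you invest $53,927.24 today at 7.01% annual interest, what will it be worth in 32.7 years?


Future value formula: FV = PV × (1 + r)^t
FV = $53,927.24 × (1 + 0.0701)^32.7
FV = $53,927.24 × 9.1659336
FV = $494,293.50

FV = PV × (1 + r)^t = $494,293.50


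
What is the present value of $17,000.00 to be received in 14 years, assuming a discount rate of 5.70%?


Present value formula: PV = FV / (1 + r)^t
PV = $17,000.00 / (1 + 0.057)^14
PV = $17,000.00 / 2.1729504
PV = $7,823.46

PV = FV / (1 + r)^t = $7,823.46


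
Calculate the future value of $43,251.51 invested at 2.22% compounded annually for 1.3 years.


Compound interest formula: A = P(1 + r/n)^(nt)
A = $43,251.51 × (1 + 0.0222/1)^(1 × 1.3)
Growth factor: (1 + 0.0222/1)^1.3 = 1.0289556
A = $43,251.51 × 1.0289556
A = $44,503.88

A = P(1 + r/n)^(nt) = $44,503.88


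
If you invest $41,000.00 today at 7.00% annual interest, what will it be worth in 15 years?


Future value formula: FV = PV × (1 + r)^t
FV = $41,000.00 × (1 + 0.07)^15
FV = $41,000.00 × 2.7590315
FV = $113,120.29

FV = PV × (1 + r)^t = $113,120.29


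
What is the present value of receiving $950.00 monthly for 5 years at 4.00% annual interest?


Present value of an ordinary annuity: PV = PMT × (1 − (1 + r)^(−n)) / r
Monthly rate r = 0.04/12 ≈ 0.00333333, n = 60
PV = $950.00 × (1 − (1 + 0.04/12)^(−60)) / (0.04/12)
PV = $950.00 × 54.299069
PV = $51,584.12

PV = PMT × (1-(1+r)^(-n))/r = $51,584.12


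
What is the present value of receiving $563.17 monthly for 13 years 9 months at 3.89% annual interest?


Present value of an ordinary annuity: PV = PMT × (1 − (1 + r)^(−n)) / r
Monthly rate r = 0.0389/12 ≈ 0.00324167, n = 165
PV = $563.17 × (1 − (1 + 0.0389/12)^(−165)) / (0.0389/12)
PV = $563.17 × 127.635136
PV = $71,880.28

PV = PMT × (1-(1+r)^(-n))/r = $71,880.28


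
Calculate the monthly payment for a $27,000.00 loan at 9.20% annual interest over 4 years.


Loan payment formula: PMT = PV × r / (1 − (1 + r)^(−n))
Monthly rate r = 0.092/12 ≈ 0.00766667, n = 48 months
Denominator: 1 − (1 + 0.092/12)^(−48) = 0.306911
PMT = $27,000.00 × (0.092/12) / 0.306911
PMT = $674.46 per month

PMT = PV × r / (1-(1+r)^(-n)) = $674.46/month


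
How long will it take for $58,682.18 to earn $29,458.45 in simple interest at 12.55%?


Rearrange the simple interest formula for t:
I = P × r × t  ⇒  t = I / (P × r)
t = $29,458.45 / ($58,682.18 × 0.1255)
t = 4

t = I/(P×r) = 4 years


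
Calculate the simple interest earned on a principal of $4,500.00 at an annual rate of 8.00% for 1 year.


Simple interest formula: I = P × r × t
I = $4,500.00 × 0.08 × 1
I = $360.00

I = P × r × t = $360.00


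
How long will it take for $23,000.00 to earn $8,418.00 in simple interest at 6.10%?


Rearrange the simple interest formula for t:
I = P × r × t  ⇒  t = I / (P × r)
t = $8,418.00 / ($23,000.00 × 0.061)
t = 6

t = I/(P×r) = 6 years


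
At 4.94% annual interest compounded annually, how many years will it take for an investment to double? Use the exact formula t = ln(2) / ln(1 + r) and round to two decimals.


Doubling condition: (1 + r)^t = 2
Take ln of both sides: t × ln(1 + r) = ln(2)
t = ln(2) / ln(1 + r)
t = 0.693147 / 0.0482186
t = 14.38

t = ln(2) / ln(1 + r) = 14.38 years


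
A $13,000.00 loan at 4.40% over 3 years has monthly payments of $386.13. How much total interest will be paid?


Total paid over the life of the loan = PMT × n.
Total paid = $386.13 × 36 = $13,900.68
Total interest = total paid − principal = $13,900.68 − $13,000.00 = $900.68

Total interest = (PMT × n) - PV = $900.68
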